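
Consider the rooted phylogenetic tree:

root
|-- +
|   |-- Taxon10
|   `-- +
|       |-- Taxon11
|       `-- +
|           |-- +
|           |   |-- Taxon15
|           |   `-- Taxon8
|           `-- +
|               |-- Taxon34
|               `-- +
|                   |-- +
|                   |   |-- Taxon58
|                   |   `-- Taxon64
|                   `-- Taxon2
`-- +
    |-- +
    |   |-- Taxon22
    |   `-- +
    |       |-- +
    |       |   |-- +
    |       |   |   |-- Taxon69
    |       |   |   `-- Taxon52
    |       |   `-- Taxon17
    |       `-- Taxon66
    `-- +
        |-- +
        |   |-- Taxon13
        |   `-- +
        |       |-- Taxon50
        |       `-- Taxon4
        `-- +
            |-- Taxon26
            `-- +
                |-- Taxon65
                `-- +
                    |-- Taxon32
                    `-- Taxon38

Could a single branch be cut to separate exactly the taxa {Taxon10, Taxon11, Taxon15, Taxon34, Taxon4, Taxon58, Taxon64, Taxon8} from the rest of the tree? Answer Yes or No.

No

The MRCA of the listed taxa is the root, so the smallest clade containing them is the whole tree.
That clade also contains Taxon13, Taxon17, Taxon2, Taxon22, Taxon26, Taxon32, Taxon38, Taxon50, Taxon52, Taxon65, Taxon66, Taxon69, which are not in the proposed group, so the group is not monophyletic.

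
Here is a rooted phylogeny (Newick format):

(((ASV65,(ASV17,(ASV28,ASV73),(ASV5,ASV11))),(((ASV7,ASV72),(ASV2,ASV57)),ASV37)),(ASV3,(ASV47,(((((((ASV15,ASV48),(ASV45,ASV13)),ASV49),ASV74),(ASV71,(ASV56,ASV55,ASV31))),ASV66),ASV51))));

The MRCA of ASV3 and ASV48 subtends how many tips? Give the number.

14

The MRCA of ASV3 and ASV48 is the node subtending (ASV3,(ASV47,(((((((ASV15,ASV48),(ASV45,ASV13)),ASV49),ASV74),(ASV71,(ASV56,ASV55,ASV31))),ASV66),ASV51))).
That clade contains 14 terminal taxa: ASV13, ASV15, ASV3, ASV31, ASV45, ASV47, ASV48, ASV49, ASV51, ASV55, ASV56, ASV66, ASV71, ASV74.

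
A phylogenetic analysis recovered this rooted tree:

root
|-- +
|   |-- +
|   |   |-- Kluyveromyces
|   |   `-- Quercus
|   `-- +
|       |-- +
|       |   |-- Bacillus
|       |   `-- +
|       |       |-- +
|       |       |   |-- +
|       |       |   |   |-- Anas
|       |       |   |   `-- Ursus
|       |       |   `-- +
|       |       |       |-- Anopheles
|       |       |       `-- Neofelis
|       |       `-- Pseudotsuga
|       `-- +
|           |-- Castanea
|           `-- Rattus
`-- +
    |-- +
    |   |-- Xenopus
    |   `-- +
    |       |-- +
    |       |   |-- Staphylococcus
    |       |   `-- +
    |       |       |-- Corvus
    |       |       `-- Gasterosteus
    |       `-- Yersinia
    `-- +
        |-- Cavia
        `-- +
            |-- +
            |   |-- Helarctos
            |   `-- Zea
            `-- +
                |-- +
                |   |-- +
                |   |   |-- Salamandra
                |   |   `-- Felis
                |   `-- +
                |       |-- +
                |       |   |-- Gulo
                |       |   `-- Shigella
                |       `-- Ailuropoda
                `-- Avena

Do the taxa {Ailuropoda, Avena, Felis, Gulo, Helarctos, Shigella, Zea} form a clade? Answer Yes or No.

The MRCA of the listed taxa subtends ((Helarctos,Zea),(((Salamandra,Felis),((Gulo,Shigella),Ailuropoda)),Avena)).
That clade also contains Salamandra, which is not in the proposed group, so the group is not monophyletic.

No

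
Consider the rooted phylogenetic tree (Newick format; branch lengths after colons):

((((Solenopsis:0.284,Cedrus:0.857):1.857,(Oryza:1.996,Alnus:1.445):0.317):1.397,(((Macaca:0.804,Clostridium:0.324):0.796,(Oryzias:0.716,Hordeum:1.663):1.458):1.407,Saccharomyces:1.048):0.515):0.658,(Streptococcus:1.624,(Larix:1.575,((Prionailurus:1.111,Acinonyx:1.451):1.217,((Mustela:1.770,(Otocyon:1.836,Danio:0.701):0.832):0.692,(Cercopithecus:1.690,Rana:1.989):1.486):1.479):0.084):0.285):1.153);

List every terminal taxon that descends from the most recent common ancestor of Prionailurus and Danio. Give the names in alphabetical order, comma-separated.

Tracing Prionailurus: it sits inside (Prionailurus,Acinonyx).
Tracing Danio: it sits inside (Otocyon,Danio).
The smallest clade enclosing both is ((Prionailurus,Acinonyx),((Mustela,(Otocyon,Danio)),(Cercopithecus,Rana))); the answer is its 7 terminal taxa in alphabetical order.

Acinonyx, Cercopithecus, Danio, Mustela, Otocyon, Prionailurus, Rana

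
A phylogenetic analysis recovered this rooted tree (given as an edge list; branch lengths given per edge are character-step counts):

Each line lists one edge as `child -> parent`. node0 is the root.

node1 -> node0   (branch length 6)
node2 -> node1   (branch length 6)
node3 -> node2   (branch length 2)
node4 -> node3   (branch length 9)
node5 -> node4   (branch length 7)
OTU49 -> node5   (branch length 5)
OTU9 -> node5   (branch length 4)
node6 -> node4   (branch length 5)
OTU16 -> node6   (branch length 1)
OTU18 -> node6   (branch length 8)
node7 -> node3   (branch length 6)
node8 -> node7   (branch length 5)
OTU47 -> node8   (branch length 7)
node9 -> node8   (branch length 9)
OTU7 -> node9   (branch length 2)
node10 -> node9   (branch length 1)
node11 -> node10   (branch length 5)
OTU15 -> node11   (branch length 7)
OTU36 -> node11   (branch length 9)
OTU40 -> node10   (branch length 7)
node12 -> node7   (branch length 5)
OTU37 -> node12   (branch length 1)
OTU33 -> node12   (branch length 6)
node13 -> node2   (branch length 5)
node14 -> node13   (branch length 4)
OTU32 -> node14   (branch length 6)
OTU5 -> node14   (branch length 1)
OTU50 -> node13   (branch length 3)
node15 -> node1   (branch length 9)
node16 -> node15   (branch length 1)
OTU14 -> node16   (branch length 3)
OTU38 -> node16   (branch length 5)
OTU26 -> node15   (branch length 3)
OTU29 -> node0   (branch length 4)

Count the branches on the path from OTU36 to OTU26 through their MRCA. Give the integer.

The MRCA of OTU36 and OTU26 is the node subtending (((((OTU49,OTU9),(OTU16,OTU18)),((OTU47,(OTU7,((OTU15,OTU36),OTU40))),(OTU37,OTU33))),((OTU32,OTU5),OTU50)),((OTU14,OTU38),OTU26)).
From OTU36 up to that node: 8 branches. From OTU26 up to the same node: 2 branches. Total: 8 + 2 = 10.

10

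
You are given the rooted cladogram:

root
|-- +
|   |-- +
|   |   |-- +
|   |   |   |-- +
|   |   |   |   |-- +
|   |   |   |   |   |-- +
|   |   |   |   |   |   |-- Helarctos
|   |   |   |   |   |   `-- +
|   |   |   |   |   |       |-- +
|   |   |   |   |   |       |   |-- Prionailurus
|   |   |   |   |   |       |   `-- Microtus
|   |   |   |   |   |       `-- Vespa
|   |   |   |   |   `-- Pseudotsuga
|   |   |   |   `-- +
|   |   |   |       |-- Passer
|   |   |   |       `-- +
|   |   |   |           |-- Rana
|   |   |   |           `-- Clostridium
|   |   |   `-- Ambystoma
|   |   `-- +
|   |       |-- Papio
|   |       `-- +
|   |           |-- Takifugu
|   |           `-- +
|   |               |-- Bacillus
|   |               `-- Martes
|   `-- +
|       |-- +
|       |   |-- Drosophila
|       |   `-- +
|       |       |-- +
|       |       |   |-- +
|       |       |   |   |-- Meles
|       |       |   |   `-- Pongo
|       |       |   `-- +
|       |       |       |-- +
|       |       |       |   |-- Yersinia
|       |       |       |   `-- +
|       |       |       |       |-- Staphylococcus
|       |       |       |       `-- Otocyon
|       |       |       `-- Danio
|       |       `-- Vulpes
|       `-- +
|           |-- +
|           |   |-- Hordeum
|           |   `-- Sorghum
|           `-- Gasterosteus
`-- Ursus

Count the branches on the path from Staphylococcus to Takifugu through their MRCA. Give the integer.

The MRCA of Staphylococcus and Takifugu is the node subtending ((((((Helarctos,((Prionailurus,Microtus),Vespa)),Pseudotsuga),(Passer,(Rana,Clostridium))),Ambystoma),(Papio,(Takifugu,(Bacillus,Martes)))),((Drosophila,(((Meles,Pongo),((Yersinia,(Staphylococcus,Otocyon)),Danio)),Vulpes)),((Hordeum,Sorghum),Gasterosteus))).
From Staphylococcus up to that node: 8 branches. From Takifugu up to the same node: 4 branches. Total: 8 + 4 = 12.

12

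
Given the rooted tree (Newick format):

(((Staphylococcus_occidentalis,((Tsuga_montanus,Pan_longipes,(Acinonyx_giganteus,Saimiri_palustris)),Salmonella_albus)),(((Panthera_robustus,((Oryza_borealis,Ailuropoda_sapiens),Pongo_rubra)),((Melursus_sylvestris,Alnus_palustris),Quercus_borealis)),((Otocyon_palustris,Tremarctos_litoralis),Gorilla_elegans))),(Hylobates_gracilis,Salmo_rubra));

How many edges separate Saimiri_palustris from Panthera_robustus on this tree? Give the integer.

9

The MRCA of Saimiri_palustris and Panthera_robustus is the node subtending ((Staphylococcus_occidentalis,((Tsuga_montanus,Pan_longipes,(Acinonyx_giganteus,Saimiri_palustris)),Salmonella_albus)),(((Panthera_robustus,((Oryza_borealis,Ailuropoda_sapiens),Pongo_rubra)),((Melursus_sylvestris,Alnus_palustris),Quercus_borealis)),((Otocyon_palustris,Tremarctos_litoralis),Gorilla_elegans))).
From Saimiri_palustris up to that node: 5 branches. From Panthera_robustus up to the same node: 4 branches. Total: 5 + 4 = 9.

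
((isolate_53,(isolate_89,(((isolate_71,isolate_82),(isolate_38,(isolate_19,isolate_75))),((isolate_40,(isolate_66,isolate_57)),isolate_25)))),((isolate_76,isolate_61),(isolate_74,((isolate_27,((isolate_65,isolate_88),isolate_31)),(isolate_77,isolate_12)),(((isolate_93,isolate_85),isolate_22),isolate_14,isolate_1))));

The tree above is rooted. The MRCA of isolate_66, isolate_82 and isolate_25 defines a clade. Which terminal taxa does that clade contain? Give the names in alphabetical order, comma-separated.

Tracing isolate_66: it sits inside (isolate_66,isolate_57).
Tracing isolate_82: it sits inside (isolate_71,isolate_82).
Tracing isolate_25: it sits inside ((isolate_40,(isolate_66,isolate_57)),isolate_25).
The smallest clade enclosing all 3 is (((isolate_71,isolate_82),(isolate_38,(isolate_19,isolate_75))),((isolate_40,(isolate_66,isolate_57)),isolate_25)); the answer is its 9 terminal taxa in alphabetical order.

isolate_19, isolate_25, isolate_38, isolate_40, isolate_57, isolate_66, isolate_71, isolate_75, isolate_82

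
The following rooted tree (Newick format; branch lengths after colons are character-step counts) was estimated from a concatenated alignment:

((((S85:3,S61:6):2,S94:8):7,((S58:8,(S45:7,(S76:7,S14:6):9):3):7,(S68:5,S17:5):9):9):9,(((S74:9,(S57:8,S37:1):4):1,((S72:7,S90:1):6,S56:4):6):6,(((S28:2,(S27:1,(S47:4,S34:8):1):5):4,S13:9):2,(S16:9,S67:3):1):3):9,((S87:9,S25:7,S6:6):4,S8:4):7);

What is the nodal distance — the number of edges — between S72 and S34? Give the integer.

10

The MRCA of S72 and S34 is the node subtending (((S74,(S57,S37)),((S72,S90),S56)),(((S28,(S27,(S47,S34))),S13),(S16,S67))).
From S72 up to that node: 4 branches. From S34 up to the same node: 6 branches. Total: 4 + 6 = 10.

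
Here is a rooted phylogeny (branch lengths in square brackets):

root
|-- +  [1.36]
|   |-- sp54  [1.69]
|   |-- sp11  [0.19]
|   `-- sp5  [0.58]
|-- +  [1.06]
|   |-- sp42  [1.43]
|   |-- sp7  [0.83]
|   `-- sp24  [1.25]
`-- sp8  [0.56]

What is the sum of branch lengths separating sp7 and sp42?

The path runs sp7 → … → MRCA → … → sp42; the MRCA is the node subtending (sp42,sp7,sp24).
Branch lengths along that path: 0.83 + 1.43 = 2.26.

2.26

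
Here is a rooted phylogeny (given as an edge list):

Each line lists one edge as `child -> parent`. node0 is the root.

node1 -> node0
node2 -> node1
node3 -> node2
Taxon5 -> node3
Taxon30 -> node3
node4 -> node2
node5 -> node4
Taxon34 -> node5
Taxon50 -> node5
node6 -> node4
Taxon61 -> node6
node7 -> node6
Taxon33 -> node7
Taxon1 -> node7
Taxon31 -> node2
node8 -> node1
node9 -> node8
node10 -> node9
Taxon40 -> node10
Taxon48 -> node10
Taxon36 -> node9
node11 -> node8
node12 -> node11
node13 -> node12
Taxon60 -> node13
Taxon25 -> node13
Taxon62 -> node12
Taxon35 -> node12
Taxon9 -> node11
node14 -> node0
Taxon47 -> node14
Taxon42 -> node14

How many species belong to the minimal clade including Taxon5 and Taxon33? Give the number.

8

The MRCA of Taxon5 and Taxon33 is the node subtending ((Taxon5,Taxon30),((Taxon34,Taxon50),(Taxon61,(Taxon33,Taxon1))),Taxon31).
That clade contains 8 terminal taxa: Taxon1, Taxon30, Taxon31, Taxon33, Taxon34, Taxon5, Taxon50, Taxon61.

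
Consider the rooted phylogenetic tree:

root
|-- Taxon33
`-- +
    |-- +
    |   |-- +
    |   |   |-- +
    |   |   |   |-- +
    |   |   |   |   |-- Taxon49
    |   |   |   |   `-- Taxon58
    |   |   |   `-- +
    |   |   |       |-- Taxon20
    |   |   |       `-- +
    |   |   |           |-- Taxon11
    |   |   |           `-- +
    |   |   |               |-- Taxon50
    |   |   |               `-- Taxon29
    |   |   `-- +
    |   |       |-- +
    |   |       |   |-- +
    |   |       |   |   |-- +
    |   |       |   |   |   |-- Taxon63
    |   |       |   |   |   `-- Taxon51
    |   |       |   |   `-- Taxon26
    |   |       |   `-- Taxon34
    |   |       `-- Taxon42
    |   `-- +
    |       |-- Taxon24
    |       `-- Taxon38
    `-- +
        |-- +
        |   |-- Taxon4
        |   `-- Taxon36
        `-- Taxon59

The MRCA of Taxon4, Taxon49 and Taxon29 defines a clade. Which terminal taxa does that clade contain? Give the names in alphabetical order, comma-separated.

Tracing Taxon4: it sits inside (Taxon4,Taxon36).
Tracing Taxon49: it sits inside (Taxon49,Taxon58).
Tracing Taxon29: it sits inside (Taxon50,Taxon29).
The smallest clade enclosing all 3 is (((((Taxon49,Taxon58),(Taxon20,(Taxon11,(Taxon50,Taxon29)))),((((Taxon63,Taxon51),Taxon26),Taxon34),Taxon42)),(Taxon24,Taxon38)),((Taxon4,Taxon36),Taxon59)); the answer is its 16 terminal taxa in alphabetical order.

Taxon11, Taxon20, Taxon24, Taxon26, Taxon29, Taxon34, Taxon36, Taxon38, Taxon4, Taxon42, Taxon49, Taxon50, Taxon51, Taxon58, Taxon59, Taxon63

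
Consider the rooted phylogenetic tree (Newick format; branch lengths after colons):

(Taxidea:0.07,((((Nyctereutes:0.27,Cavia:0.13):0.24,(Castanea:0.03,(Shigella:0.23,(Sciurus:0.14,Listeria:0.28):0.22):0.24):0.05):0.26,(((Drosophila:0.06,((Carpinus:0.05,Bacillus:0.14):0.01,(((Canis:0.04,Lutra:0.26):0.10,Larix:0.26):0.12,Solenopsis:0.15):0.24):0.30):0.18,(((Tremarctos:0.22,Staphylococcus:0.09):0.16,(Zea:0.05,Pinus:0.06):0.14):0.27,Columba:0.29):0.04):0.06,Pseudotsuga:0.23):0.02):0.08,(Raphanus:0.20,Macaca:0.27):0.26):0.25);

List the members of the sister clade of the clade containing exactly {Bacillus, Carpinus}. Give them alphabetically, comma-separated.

The clade containing exactly {Bacillus, Carpinus} attaches to the tree at the node subtending ((Carpinus,Bacillus),(((Canis,Lutra),Larix),Solenopsis)).
The other lineage descending from that same node — the sister group — is (((Canis,Lutra),Larix),Solenopsis); its 4 tips in alphabetical order are the answer.

Canis, Larix, Lutra, Solenopsis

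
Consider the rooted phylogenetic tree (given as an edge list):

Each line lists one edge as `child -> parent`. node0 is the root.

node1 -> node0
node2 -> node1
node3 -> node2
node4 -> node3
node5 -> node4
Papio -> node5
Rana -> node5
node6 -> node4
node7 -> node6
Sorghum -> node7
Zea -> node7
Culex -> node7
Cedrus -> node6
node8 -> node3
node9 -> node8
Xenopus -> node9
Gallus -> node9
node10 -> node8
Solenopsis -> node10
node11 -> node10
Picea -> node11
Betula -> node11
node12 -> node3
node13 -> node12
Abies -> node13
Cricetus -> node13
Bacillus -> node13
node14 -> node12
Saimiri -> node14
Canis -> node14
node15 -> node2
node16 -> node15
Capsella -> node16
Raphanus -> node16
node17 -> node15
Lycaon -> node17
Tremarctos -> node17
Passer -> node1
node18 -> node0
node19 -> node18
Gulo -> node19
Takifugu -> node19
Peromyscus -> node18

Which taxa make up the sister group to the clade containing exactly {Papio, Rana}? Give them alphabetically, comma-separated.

The clade containing exactly {Papio, Rana} attaches to the tree at the node subtending ((Papio,Rana),((Sorghum,Zea,Culex),Cedrus)).
The other lineage descending from that same node — the sister group — is ((Sorghum,Zea,Culex),Cedrus); its 4 tips in alphabetical order are the answer.

Cedrus, Culex, Sorghum, Zea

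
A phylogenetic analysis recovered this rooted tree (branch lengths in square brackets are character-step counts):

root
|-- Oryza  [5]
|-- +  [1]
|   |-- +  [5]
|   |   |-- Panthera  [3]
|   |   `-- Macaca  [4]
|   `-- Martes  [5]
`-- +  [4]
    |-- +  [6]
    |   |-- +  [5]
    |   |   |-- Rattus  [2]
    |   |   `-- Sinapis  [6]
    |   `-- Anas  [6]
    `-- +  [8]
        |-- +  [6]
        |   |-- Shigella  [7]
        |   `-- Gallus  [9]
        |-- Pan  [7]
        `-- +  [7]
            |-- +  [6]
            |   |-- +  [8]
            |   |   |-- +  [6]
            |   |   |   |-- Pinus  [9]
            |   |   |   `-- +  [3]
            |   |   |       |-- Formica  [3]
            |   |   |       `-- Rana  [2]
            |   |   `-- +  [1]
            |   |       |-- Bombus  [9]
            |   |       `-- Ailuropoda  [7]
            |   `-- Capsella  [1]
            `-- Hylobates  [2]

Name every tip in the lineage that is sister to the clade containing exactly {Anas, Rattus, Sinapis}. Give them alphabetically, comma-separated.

Ailuropoda, Bombus, Capsella, Formica, Gallus, Hylobates, Pan, Pinus, Rana, Shigella

The clade containing exactly {Anas, Rattus, Sinapis} attaches to the tree at the node subtending (((Rattus,Sinapis),Anas),((Shigella,Gallus),Pan,((((Pinus,(Formica,Rana)),(Bombus,Ailuropoda)),Capsella),Hylobates))).
The other lineage descending from that same node — the sister group — is ((Shigella,Gallus),Pan,((((Pinus,(Formica,Rana)),(Bombus,Ailuropoda)),Capsella),Hylobates)); its 10 tips in alphabetical order are the answer.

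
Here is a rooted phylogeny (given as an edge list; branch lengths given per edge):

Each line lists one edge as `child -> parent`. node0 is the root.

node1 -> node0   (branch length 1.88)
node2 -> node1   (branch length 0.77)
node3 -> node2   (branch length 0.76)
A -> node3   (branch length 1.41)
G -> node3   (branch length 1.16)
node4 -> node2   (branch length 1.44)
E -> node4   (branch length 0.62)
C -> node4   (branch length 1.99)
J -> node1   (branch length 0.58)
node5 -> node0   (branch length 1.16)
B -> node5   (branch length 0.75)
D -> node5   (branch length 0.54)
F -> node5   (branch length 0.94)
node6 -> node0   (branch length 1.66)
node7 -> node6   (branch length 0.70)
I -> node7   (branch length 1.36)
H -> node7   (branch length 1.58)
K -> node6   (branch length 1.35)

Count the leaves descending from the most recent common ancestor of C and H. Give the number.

11

The MRCA of C and H is the root, so the clade is the entire tree.
That clade contains 11 terminal taxa: A, B, C, D, E, F, G, H, I, J, K.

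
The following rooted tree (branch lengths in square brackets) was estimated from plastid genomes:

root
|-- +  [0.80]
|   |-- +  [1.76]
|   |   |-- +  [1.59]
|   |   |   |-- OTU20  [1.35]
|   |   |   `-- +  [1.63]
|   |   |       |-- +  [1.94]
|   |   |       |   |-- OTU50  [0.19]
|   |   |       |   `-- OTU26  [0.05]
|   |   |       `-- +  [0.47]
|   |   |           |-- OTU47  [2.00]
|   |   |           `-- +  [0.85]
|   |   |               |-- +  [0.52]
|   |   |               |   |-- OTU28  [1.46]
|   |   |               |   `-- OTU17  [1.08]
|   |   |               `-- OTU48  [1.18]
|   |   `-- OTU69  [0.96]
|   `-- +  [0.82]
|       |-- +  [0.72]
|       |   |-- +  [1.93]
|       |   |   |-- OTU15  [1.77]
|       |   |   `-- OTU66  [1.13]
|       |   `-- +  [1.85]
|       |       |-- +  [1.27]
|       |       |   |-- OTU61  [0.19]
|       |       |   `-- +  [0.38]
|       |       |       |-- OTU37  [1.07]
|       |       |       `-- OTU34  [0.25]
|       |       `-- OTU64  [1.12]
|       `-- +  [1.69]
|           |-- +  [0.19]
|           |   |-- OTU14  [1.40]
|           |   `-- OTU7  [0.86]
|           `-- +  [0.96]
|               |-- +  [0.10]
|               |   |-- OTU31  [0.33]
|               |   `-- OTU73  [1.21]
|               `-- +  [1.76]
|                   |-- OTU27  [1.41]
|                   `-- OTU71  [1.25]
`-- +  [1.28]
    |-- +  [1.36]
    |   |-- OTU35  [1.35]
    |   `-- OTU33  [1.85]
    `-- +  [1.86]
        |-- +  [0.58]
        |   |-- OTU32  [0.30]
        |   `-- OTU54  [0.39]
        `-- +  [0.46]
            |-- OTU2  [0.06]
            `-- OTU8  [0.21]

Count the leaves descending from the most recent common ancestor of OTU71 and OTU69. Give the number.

The MRCA of OTU71 and OTU69 is the node subtending (((OTU20,((OTU50,OTU26),(OTU47,((OTU28,OTU17),OTU48)))),OTU69),(((OTU15,OTU66),((OTU61,(OTU37,OTU34)),OTU64)),((OTU14,OTU7),((OTU31,OTU73),(OTU27,OTU71))))).
That clade contains 20 terminal taxa: OTU14, OTU15, OTU17, OTU20, OTU26, OTU27, OTU28, OTU31, OTU34, OTU37, OTU47, OTU48, OTU50, OTU61, OTU64, OTU66, OTU69, OTU7, OTU71, OTU73.

20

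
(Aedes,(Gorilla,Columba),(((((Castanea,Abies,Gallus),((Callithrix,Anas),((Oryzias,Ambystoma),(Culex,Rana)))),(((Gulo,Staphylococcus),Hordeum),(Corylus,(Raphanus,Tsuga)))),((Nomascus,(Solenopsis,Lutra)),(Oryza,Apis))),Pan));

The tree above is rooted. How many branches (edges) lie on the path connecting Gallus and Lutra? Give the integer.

The MRCA of Gallus and Lutra is the node subtending ((((Castanea,Abies,Gallus),((Callithrix,Anas),((Oryzias,Ambystoma),(Culex,Rana)))),(((Gulo,Staphylococcus),Hordeum),(Corylus,(Raphanus,Tsuga)))),((Nomascus,(Solenopsis,Lutra)),(Oryza,Apis))).
From Gallus up to that node: 4 branches. From Lutra up to the same node: 4 branches. Total: 4 + 4 = 8.

8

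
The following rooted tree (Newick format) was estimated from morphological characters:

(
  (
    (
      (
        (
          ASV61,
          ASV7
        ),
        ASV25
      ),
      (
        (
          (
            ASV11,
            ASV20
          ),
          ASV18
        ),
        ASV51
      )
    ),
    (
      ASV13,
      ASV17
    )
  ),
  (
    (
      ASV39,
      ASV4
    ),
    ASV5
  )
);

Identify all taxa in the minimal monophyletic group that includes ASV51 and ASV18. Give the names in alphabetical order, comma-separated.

ASV11, ASV18, ASV20, ASV51

Tracing ASV51: it sits inside (((ASV11,ASV20),ASV18),ASV51).
Tracing ASV18: it sits inside ((ASV11,ASV20),ASV18).
The smallest clade enclosing both is (((ASV11,ASV20),ASV18),ASV51); the answer is its 4 terminal taxa in alphabetical order.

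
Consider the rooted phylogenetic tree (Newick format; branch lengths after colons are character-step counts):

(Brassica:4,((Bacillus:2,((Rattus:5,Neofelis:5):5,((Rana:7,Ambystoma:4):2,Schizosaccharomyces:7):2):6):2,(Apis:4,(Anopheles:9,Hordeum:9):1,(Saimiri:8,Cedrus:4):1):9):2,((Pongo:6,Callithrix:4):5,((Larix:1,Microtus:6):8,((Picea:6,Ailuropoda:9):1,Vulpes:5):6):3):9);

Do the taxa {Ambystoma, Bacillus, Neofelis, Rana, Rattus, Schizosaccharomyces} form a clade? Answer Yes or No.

Yes

The most recent common ancestor of these taxa subtends (Bacillus,((Rattus,Neofelis),((Rana,Ambystoma),Schizosaccharomyces))).
That clade has exactly 6 tips — every listed taxon and nothing else — so the group is monophyletic.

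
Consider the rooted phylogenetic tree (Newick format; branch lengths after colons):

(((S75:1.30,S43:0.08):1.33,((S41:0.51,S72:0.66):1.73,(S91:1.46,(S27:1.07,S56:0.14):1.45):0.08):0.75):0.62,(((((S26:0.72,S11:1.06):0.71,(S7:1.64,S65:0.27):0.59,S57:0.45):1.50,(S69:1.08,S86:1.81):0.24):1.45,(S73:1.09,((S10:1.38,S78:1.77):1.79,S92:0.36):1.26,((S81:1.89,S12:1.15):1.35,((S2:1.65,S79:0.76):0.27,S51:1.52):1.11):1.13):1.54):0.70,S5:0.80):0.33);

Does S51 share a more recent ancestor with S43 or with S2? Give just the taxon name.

S2

The MRCA of S51 and S2 subtends ((S2,S79),S51) (3 taxa).
The MRCA of S51 and S43 is the root, subtending the entire tree (24 taxa).
The first is nested inside the second, so S51 shares a more recent common ancestor with S2.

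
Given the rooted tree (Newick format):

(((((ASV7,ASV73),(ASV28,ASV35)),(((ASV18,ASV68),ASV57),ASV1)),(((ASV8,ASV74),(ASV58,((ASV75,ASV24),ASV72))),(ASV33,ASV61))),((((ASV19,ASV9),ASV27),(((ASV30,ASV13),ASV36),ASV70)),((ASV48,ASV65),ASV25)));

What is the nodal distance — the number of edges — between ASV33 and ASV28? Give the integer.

7

The MRCA of ASV33 and ASV28 is the node subtending ((((ASV7,ASV73),(ASV28,ASV35)),(((ASV18,ASV68),ASV57),ASV1)),(((ASV8,ASV74),(ASV58,((ASV75,ASV24),ASV72))),(ASV33,ASV61))).
From ASV33 up to that node: 3 branches. From ASV28 up to the same node: 4 branches. Total: 3 + 4 = 7.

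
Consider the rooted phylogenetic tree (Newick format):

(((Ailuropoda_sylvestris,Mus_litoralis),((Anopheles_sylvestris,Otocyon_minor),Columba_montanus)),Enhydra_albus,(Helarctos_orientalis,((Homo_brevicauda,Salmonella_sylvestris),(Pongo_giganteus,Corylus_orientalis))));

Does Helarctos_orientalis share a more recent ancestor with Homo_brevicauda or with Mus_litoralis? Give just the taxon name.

Homo_brevicauda

The MRCA of Helarctos_orientalis and Homo_brevicauda subtends (Helarctos_orientalis,((Homo_brevicauda,Salmonella_sylvestris),(Pongo_giganteus,Corylus_orientalis))) (5 taxa).
The MRCA of Helarctos_orientalis and Mus_litoralis is the root, subtending the entire tree (11 taxa).
The first is nested inside the second, so Helarctos_orientalis shares a more recent common ancestor with Homo_brevicauda.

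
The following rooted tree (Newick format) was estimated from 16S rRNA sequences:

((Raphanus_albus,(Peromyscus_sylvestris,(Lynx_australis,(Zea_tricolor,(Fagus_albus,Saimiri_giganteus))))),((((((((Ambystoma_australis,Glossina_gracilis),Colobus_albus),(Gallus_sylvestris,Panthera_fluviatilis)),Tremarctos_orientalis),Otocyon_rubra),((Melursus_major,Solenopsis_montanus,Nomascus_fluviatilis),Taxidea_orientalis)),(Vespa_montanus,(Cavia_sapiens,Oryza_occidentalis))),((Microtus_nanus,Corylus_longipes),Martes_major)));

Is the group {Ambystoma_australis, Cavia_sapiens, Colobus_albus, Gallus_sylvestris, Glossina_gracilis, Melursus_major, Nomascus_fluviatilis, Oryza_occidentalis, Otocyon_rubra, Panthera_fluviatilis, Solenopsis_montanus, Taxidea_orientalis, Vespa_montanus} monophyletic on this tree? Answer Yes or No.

No

The MRCA of the listed taxa subtends (((((((Ambystoma_australis,Glossina_gracilis),Colobus_albus),(Gallus_sylvestris,Panthera_fluviatilis)),Tremarctos_orientalis),Otocyon_rubra),((Melursus_major,Solenopsis_montanus,Nomascus_fluviatilis),Taxidea_orientalis)),(Vespa_montanus,(Cavia_sapiens,Oryza_occidentalis))).
That clade also contains Tremarctos_orientalis, which is not in the proposed group, so the group is not monophyletic.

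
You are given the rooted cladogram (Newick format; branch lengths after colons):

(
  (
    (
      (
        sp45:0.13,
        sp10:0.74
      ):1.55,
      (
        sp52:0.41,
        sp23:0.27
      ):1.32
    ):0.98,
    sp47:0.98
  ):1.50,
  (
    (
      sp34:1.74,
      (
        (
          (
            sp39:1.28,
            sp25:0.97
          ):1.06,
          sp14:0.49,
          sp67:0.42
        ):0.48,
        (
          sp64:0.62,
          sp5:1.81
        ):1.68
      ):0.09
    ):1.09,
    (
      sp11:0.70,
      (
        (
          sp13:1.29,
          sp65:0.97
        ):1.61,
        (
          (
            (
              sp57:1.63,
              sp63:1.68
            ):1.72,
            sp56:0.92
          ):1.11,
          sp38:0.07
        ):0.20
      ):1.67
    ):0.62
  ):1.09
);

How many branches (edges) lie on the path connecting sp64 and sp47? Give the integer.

7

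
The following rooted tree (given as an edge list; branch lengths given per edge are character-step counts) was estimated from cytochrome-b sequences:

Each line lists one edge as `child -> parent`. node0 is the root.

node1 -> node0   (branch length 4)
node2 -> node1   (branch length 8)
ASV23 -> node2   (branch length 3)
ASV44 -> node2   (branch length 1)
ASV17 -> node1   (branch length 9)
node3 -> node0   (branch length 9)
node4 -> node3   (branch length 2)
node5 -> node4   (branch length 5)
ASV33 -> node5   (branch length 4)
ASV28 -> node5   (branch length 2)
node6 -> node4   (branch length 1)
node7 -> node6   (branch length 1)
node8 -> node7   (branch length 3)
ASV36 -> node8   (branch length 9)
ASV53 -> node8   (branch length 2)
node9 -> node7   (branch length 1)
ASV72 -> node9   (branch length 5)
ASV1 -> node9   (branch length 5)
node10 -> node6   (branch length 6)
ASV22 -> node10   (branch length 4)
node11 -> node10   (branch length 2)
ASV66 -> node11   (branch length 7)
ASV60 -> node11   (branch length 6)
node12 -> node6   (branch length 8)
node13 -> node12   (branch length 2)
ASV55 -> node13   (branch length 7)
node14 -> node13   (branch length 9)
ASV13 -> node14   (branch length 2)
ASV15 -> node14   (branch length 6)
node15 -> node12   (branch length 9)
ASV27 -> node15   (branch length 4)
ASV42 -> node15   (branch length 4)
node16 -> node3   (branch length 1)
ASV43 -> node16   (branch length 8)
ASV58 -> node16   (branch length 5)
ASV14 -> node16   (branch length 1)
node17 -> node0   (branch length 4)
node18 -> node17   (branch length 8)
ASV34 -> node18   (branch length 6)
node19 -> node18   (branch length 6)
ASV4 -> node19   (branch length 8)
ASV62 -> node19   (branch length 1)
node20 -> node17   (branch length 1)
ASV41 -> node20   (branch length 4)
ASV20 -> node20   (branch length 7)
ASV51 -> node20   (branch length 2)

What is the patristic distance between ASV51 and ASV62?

18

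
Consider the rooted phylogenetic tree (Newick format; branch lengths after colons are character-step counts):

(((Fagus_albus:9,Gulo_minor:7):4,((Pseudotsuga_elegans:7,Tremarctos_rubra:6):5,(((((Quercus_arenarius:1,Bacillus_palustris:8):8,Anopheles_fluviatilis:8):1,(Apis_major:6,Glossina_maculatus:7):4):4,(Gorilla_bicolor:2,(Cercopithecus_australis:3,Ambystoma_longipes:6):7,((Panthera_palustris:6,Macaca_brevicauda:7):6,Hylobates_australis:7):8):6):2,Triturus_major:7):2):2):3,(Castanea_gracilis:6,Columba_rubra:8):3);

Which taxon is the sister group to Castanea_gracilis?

Columba_rubra

Castanea_gracilis attaches to the tree at the node subtending (Castanea_gracilis,Columba_rubra).
The other lineage descending from that same node — the sister group — is the single tip Columba_rubra.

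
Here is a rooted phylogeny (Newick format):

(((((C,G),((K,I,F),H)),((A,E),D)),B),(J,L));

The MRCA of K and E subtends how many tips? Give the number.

9

The MRCA of K and E is the node subtending (((C,G),((K,I,F),H)),((A,E),D)).
That clade contains 9 terminal taxa: A, C, D, E, F, G, H, I, K.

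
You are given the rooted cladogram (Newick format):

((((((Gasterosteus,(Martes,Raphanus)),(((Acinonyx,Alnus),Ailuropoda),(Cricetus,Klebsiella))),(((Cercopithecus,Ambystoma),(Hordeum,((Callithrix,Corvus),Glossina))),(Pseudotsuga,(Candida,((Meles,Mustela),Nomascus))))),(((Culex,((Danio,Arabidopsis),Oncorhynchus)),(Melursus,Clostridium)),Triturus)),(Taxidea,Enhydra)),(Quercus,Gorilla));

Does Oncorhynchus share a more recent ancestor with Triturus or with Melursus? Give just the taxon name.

Melursus

The MRCA of Oncorhynchus and Melursus subtends ((Culex,((Danio,Arabidopsis),Oncorhynchus)),(Melursus,Clostridium)) (6 taxa).
The MRCA of Oncorhynchus and Triturus subtends (((Culex,((Danio,Arabidopsis),Oncorhynchus)),(Melursus,Clostridium)),Triturus) (7 taxa).
The first is nested inside the second, so Oncorhynchus shares a more recent common ancestor with Melursus.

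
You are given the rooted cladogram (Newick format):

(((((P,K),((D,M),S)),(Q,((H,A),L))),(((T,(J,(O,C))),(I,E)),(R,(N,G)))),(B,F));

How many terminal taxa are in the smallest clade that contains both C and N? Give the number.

9

The MRCA of C and N is the node subtending (((T,(J,(O,C))),(I,E)),(R,(N,G))).
That clade contains 9 terminal taxa: C, E, G, I, J, N, O, R, T.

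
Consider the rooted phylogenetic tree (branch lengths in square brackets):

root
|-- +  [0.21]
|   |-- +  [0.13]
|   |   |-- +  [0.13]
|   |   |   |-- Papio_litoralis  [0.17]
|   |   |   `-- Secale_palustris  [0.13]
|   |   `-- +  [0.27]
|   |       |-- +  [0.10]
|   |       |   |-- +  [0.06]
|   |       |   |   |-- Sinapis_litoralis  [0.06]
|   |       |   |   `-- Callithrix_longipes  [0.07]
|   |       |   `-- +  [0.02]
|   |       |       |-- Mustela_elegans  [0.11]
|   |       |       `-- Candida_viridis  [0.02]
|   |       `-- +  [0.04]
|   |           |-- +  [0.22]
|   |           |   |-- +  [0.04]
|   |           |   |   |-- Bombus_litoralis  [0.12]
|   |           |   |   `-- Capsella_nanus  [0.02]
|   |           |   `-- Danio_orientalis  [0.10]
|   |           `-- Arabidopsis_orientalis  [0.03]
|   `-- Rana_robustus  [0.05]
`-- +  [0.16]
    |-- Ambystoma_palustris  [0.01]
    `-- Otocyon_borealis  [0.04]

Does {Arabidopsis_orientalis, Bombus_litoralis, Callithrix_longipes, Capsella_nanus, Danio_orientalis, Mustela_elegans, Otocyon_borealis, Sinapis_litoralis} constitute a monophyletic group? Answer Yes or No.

No

The MRCA of the listed taxa is the root, so the smallest clade containing them is the whole tree.
That clade also contains Ambystoma_palustris, Candida_viridis, Papio_litoralis, Rana_robustus, Secale_palustris, which are not in the proposed group, so the group is not monophyletic.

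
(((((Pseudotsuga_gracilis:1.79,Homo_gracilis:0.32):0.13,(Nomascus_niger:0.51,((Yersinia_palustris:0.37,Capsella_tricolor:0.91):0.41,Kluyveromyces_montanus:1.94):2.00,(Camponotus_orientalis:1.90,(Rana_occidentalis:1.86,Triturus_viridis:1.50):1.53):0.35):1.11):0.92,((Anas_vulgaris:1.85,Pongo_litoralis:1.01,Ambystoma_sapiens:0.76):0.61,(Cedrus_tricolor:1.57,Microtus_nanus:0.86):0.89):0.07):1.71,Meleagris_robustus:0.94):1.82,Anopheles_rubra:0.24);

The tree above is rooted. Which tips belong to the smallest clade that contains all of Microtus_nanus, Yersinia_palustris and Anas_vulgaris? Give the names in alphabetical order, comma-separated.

Ambystoma_sapiens, Anas_vulgaris, Camponotus_orientalis, Capsella_tricolor, Cedrus_tricolor, Homo_gracilis, Kluyveromyces_montanus, Microtus_nanus, Nomascus_niger, Pongo_litoralis, Pseudotsuga_gracilis, Rana_occidentalis, Triturus_viridis, Yersinia_palustris

Tracing Microtus_nanus: it sits inside (Cedrus_tricolor,Microtus_nanus).
Tracing Yersinia_palustris: it sits inside (Yersinia_palustris,Capsella_tricolor).
Tracing Anas_vulgaris: it sits inside (Anas_vulgaris,Pongo_litoralis,Ambystoma_sapiens).
The smallest clade enclosing all 3 is (((Pseudotsuga_gracilis,Homo_gracilis),(Nomascus_niger,((Yersinia_palustris,Capsella_tricolor),Kluyveromyces_montanus),(Camponotus_orientalis,(Rana_occidentalis,Triturus_viridis)))),((Anas_vulgaris,Pongo_litoralis,Ambystoma_sapiens),(Cedrus_tricolor,Microtus_nanus))); the answer is its 14 terminal taxa in alphabetical order.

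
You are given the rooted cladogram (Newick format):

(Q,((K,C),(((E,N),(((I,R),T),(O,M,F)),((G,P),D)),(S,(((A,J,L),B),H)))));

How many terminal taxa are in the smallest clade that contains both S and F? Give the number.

The MRCA of S and F is the node subtending (((E,N),(((I,R),T),(O,M,F)),((G,P),D)),(S,(((A,J,L),B),H))).
That clade contains 17 terminal taxa: A, B, D, E, F, G, H, I, J, L, M, N, O, P, R, S, T.

17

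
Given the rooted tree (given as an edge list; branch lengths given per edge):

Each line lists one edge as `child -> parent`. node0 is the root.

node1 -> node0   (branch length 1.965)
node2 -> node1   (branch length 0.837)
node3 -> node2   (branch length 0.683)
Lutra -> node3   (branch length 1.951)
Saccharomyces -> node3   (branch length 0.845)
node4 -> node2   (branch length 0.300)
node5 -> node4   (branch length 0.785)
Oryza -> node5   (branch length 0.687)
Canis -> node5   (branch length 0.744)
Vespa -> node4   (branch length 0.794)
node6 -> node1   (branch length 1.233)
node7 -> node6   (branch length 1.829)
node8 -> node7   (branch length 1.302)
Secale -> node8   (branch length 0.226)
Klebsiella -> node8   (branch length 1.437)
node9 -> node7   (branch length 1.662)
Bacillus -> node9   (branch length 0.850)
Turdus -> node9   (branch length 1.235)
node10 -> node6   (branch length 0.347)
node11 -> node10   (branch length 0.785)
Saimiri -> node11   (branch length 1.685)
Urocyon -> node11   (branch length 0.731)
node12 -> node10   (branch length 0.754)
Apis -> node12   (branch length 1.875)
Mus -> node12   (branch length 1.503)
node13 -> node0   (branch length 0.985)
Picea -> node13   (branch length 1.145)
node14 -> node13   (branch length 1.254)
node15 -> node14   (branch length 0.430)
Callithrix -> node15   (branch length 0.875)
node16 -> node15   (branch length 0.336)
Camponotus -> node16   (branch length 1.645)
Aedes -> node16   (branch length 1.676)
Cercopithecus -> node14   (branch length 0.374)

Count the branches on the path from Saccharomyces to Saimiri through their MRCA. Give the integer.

The MRCA of Saccharomyces and Saimiri is the node subtending (((Lutra,Saccharomyces),((Oryza,Canis),Vespa)),(((Secale,Klebsiella),(Bacillus,Turdus)),((Saimiri,Urocyon),(Apis,Mus)))).
From Saccharomyces up to that node: 3 branches. From Saimiri up to the same node: 4 branches. Total: 3 + 4 = 7.

7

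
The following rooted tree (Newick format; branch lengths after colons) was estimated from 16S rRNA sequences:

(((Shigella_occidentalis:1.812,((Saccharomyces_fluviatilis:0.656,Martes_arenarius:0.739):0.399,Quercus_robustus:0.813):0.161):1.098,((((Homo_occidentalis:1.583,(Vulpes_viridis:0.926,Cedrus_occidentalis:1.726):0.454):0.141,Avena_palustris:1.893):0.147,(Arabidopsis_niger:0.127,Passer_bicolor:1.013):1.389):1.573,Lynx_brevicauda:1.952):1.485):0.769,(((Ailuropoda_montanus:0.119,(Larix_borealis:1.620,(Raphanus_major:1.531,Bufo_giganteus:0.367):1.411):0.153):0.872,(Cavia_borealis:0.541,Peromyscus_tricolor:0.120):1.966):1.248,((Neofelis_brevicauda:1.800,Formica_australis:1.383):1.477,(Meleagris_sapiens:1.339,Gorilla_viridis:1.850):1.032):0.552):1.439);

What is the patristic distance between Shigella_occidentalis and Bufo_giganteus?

9.169

The path runs Shigella_occidentalis → … → MRCA → … → Bufo_giganteus; the MRCA is the root of the tree.
Branch lengths along that path: 1.812 + 1.098 + 0.769 + 1.439 + 1.248 + 0.872 + 0.153 + 1.411 + 0.367 = 9.169.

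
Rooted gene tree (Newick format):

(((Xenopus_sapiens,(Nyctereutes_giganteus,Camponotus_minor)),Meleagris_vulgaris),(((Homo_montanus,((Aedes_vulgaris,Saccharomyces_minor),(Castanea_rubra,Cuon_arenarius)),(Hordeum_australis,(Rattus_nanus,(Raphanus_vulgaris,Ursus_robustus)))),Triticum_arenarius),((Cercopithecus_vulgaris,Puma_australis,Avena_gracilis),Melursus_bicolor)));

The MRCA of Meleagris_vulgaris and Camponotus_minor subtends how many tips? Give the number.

The MRCA of Meleagris_vulgaris and Camponotus_minor is the node subtending ((Xenopus_sapiens,(Nyctereutes_giganteus,Camponotus_minor)),Meleagris_vulgaris).
That clade contains 4 terminal taxa: Camponotus_minor, Meleagris_vulgaris, Nyctereutes_giganteus, Xenopus_sapiens.

4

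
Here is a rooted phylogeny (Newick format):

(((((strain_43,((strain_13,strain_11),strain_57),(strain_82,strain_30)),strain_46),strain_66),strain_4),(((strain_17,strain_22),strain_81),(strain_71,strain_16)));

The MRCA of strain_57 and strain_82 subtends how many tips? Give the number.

The MRCA of strain_57 and strain_82 is the node subtending (strain_43,((strain_13,strain_11),strain_57),(strain_82,strain_30)).
That clade contains 6 terminal taxa: strain_11, strain_13, strain_30, strain_43, strain_57, strain_82.

6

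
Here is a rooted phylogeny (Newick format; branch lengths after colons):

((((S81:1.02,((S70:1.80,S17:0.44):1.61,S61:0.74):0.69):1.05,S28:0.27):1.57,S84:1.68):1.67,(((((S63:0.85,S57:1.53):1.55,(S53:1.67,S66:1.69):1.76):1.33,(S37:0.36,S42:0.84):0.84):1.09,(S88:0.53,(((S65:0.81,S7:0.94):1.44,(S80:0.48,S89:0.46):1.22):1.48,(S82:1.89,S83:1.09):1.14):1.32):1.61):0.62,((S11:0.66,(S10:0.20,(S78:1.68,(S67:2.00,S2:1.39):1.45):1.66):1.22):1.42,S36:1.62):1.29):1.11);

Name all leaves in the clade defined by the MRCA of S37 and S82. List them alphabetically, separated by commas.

S37, S42, S53, S57, S63, S65, S66, S7, S80, S82, S83, S88, S89

Tracing S37: it sits inside (S37,S42).
Tracing S82: it sits inside (S82,S83).
The smallest clade enclosing both is ((((S63,S57),(S53,S66)),(S37,S42)),(S88,(((S65,S7),(S80,S89)),(S82,S83)))); the answer is its 13 terminal taxa in alphabetical order.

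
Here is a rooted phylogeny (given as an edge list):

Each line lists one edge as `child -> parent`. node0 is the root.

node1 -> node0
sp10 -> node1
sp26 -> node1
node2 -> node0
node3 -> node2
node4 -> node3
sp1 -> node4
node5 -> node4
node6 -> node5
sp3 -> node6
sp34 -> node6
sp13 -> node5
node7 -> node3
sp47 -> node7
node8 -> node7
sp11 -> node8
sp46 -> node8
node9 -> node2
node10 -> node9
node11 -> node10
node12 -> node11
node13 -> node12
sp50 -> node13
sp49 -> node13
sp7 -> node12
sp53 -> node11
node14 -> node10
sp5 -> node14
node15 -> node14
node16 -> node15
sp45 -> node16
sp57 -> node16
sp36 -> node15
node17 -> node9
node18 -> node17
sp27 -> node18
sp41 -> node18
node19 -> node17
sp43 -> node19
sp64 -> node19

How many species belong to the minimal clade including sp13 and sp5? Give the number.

19

The MRCA of sp13 and sp5 is the node subtending (((sp1,((sp3,sp34),sp13)),(sp47,(sp11,sp46))),(((((sp50,sp49),sp7),sp53),(sp5,((sp45,sp57),sp36))),((sp27,sp41),(sp43,sp64)))).
That clade contains 19 terminal taxa: sp1, sp11, sp13, sp27, sp3, sp34, sp36, sp41, sp43, sp45, sp46, sp47, sp49, sp5, sp50, sp53, sp57, sp64, sp7.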